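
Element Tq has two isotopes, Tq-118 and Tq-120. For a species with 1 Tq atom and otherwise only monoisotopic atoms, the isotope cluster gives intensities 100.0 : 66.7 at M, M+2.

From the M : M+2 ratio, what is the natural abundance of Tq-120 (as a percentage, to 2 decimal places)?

40.01%

If p is the fraction of Tq that is Tq-118, then I(M+2)/I(M) = [C(1,1)·p^0·(1−p)] / p^1 = 1·(1−p)/p = 66.7/100.0 = 0.6670
(1−p)/p = 0.6670/1 = 0.6670  ⇒  p = 1/(1 + 0.6670) = 0.5999
Tq-118: 59.99%, Tq-120: 40.01%.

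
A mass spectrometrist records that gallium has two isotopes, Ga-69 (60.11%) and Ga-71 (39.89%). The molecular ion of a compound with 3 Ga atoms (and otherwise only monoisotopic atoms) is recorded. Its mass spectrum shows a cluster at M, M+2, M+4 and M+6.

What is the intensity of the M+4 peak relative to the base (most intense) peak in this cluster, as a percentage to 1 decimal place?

66.4%

Binomial terms of (0.6011 + 0.3989)^3: M 0.2172, M+2 0.4324, M+4 0.2869, M+6 0.0635 → M+2 is the base peak.
P(M+2) = C(3,1) × 0.6011^2 × 0.3989^1 = 3 × 0.36132121 × 0.3989 = 0.432393 (base)
P(M+4) = C(3,2) × 0.6011^1 × 0.3989^2 = 3 × 0.6011 × 0.15912121 = 0.286943
Relative intensity = 0.286943 / 0.432393 × 100 = 66.4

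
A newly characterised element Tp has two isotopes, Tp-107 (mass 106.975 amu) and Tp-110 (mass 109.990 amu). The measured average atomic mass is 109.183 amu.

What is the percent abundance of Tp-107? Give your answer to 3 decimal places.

26.766%

Writing the weighted mean with unknown fraction x of Tp-107:
106.975·x + 109.990·(1 − x) = 109.183
(106.975 − 109.990)·x = 109.183 − 109.990
x = -0.807 / -3.015 = 0.26766 → 26.766% Tp-107, 73.234% Tp-110.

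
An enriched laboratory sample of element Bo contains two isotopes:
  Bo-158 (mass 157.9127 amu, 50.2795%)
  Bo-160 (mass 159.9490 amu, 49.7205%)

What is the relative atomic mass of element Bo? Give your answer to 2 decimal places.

Ar = Σ fᵢ·mᵢ = 0.502795 × 157.9127 + 0.497205 × 159.9490
= 79.39772 + 79.52744 = 158.92516 amu

158.93 amu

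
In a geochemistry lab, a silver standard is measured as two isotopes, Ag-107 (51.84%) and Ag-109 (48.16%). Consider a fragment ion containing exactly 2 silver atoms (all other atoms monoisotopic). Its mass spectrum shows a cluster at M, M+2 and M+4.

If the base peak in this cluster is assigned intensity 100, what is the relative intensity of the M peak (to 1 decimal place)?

(0.5184 + 0.4816)^2 gives M 0.2687, M+2 0.4993, M+4 0.2319; the largest is M+2.
P(M+2) = C(2,1) × 0.5184^1 × 0.4816^1 = 2 × 0.5184 × 0.4816 = 0.499323 (base)
P(M) = C(2,0) × 0.5184^2 × 0.4816^0 = 1 × 0.26873856 × 1.0000 = 0.268739
Relative intensity = 0.268739 / 0.499323 × 100 = 53.8

53.8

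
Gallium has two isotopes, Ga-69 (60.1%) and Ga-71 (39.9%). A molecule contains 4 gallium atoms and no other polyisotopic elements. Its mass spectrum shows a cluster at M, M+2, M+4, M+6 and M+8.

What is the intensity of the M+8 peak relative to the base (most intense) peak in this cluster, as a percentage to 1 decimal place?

7.3%

(0.601 + 0.399)^4 gives M 0.1305, M+2 0.3465, M+4 0.3450, M+6 0.1527, M+8 0.0253; the largest is M+2.
P(M+2) = C(4,1) × 0.601^3 × 0.399^1 = 4 × 0.2170818 × 0.3990 = 0.346463 (base)
P(M+8) = C(4,4) × 0.601^0 × 0.399^4 = 1 × 1.0000 × 0.02534496 = 0.025345
Relative intensity = 0.025345 / 0.346463 × 100 = 7.3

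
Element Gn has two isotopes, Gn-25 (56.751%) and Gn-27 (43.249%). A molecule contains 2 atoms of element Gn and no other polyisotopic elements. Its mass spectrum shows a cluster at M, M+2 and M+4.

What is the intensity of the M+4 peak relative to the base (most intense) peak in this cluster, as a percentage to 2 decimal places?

38.10%

(0.56751 + 0.43249)^2 gives M 0.3221, M+2 0.4909, M+4 0.1870; the largest is M+2.
P(M+2) = C(2,1) × 0.56751^1 × 0.43249^1 = 2 × 0.56751 × 0.43249 = 0.490885 (base)
P(M+4) = C(2,2) × 0.56751^0 × 0.43249^2 = 1 × 1.0000 × 0.1870476 = 0.187048
Relative intensity = 0.187048 / 0.490885 × 100 = 38.10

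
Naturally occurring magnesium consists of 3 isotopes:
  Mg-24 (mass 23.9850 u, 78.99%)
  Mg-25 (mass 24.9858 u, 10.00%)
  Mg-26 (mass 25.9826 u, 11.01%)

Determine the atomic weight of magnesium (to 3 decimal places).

24.305 u

Average mass = Σ (abundance × isotope mass) = 0.7899 × 23.9850 + 0.1000 × 24.9858 + 0.1101 × 25.9826
= 18.94575 + 2.49858 + 2.86068 = 24.30501 u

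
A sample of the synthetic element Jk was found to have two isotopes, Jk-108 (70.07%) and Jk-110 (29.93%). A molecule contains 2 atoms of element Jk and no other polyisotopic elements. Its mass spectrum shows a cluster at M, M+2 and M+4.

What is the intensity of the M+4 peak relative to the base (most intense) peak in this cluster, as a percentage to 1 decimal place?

Binomial terms of (0.7007 + 0.2993)^2: M 0.4910, M+2 0.4194, M+4 0.0896 → M is the base peak.
P(M) = C(2,0) × 0.7007^2 × 0.2993^0 = 1 × 0.49098049 × 1.0000 = 0.490980 (base)
P(M+4) = C(2,2) × 0.7007^0 × 0.2993^2 = 1 × 1.0000 × 0.08958049 = 0.089580
Relative intensity = 0.089580 / 0.490980 × 100 = 18.2

18.2%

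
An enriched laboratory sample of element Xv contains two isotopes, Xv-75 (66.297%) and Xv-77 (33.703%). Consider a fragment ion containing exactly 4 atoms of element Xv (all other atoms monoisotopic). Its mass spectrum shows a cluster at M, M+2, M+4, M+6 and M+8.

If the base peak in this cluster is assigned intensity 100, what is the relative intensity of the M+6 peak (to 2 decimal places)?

(0.66297 + 0.33703)^4 gives M 0.1932, M+2 0.3928, M+4 0.2996, M+6 0.1015, M+8 0.0129; the largest is M+2.
P(M+2) = C(4,1) × 0.66297^3 × 0.33703^1 = 4 × 0.29139469 × 0.33703 = 0.392835 (base)
P(M+6) = C(4,3) × 0.66297^1 × 0.33703^3 = 4 × 0.66297 × 0.03828298 = 0.101522
Relative intensity = 0.101522 / 0.392835 × 100 = 25.84

25.84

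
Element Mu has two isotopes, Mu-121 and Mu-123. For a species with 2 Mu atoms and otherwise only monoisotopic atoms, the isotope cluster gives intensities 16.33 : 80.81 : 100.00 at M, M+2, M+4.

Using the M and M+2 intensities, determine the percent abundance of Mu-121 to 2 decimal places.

Let p = fractional abundance of Mu-121. I(M+2)/I(M) = [C(2,1)·p^1·(1−p)] / p^2 = 2·(1−p)/p = 80.81/16.33 = 4.9486
(1−p)/p = 4.9486/2 = 2.4743  ⇒  p = 1/(1 + 2.4743) = 0.2878
Mu-121: 28.78%, Mu-123: 71.22%.

28.78%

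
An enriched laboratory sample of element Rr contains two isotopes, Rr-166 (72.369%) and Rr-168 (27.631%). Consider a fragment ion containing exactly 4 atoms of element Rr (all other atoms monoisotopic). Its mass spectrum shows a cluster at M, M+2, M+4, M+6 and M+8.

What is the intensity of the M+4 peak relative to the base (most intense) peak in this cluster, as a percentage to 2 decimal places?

Term probabilities: M 0.2743, M+2 0.4189, M+4 0.2399, M+6 0.0611, M+8 0.0058. Base peak = M+2.
P(M+2) = C(4,1) × 0.72369^3 × 0.27631^1 = 4 × 0.37901615 × 0.27631 = 0.418904 (base)
P(M+4) = C(4,2) × 0.72369^2 × 0.27631^2 = 6 × 0.52372722 × 0.07634722 = 0.239911
Relative intensity = 0.239911 / 0.418904 × 100 = 57.27

57.27%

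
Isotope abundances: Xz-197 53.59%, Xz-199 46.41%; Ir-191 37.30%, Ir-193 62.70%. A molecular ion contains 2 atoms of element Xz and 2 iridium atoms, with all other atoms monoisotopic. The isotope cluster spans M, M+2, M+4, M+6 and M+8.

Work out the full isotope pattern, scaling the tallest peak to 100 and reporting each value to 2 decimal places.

Element Xz pattern (n=2): 0.28718881 : 0.49742238 : 0.21538881
Iridium pattern (n=2): 0.139129 : 0.467742 : 0.393129
Convolve the two distributions (both contribute in 2-u steps):
  M: 0.28718881×0.139129 = 0.039956
  M+2: 0.28718881×0.467742 + 0.49742238×0.139129 = 0.203536
  M+4: 0.28718881×0.393129 + 0.49742238×0.467742 + 0.21538881×0.139129 = 0.375534
  M+6: 0.49742238×0.393129 + 0.21538881×0.467742 = 0.296298
  M+8: 0.21538881×0.393129 = 0.084676
Scale to base peak (0.375534) = 100: 10.64 : 54.20 : 100.00 : 78.90 : 22.55

10.64 : 54.20 : 100.00 : 78.90 : 22.55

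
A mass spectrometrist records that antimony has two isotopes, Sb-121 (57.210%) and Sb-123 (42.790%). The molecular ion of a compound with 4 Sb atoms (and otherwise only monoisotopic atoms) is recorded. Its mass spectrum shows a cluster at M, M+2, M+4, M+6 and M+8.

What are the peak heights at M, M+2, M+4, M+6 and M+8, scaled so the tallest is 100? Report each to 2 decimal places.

Expanding (0.57210 + 0.42790)^4:
P(M) = 0.57210^4 = 0.107124
P(M+2) = 4 × 0.57210^3 × 0.42790^1 = 0.320493
P(M+4) = 6 × 0.57210^2 × 0.42790^2 = 0.359567
P(M+6) = 4 × 0.57210^1 × 0.42790^3 = 0.179291
P(M+8) = 0.42790^4 = 0.033525
The M+4 peak is largest (0.359567); scaling to 100 gives 29.79 : 89.13 : 100.00 : 49.86 : 9.32.

29.79 : 89.13 : 100.00 : 49.86 : 9.32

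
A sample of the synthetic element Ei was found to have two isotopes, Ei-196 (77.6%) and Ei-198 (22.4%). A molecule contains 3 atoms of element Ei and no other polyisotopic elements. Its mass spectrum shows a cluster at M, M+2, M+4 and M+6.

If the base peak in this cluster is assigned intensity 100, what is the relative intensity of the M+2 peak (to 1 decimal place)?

86.6

Term probabilities: M 0.4673, M+2 0.4047, M+4 0.1168, M+6 0.0112. Base peak = M.
P(M) = C(3,0) × 0.776^3 × 0.224^0 = 1 × 0.46728858 × 1.0000 = 0.467289 (base)
P(M+2) = C(3,1) × 0.776^2 × 0.224^1 = 3 × 0.602176 × 0.2240 = 0.404662
Relative intensity = 0.404662 / 0.467289 × 100 = 86.6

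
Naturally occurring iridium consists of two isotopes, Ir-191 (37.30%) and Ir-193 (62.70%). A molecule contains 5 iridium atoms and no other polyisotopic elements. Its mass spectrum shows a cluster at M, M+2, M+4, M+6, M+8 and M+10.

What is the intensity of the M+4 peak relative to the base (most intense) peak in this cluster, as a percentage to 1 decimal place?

Binomial terms of (0.3730 + 0.6270)^5: M 0.0072, M+2 0.0607, M+4 0.2040, M+6 0.3429, M+8 0.2882, M+10 0.0969 → M+6 is the base peak.
P(M+6) = C(5,3) × 0.3730^2 × 0.6270^3 = 10 × 0.139129 × 0.24649188 = 0.342942 (base)
P(M+4) = C(5,2) × 0.3730^3 × 0.6270^2 = 10 × 0.05189512 × 0.393129 = 0.204015
Relative intensity = 0.204015 / 0.342942 × 100 = 59.5

59.5%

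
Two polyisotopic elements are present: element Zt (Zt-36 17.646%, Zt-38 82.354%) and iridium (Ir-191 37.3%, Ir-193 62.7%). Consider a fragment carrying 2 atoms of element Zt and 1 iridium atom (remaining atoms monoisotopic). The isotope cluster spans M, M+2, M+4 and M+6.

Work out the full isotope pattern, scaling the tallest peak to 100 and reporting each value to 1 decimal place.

2.7 : 29.4 : 100.0 : 97.7

Element Zt pattern (n=2): 0.03113813 : 0.29064374 : 0.67821813
Iridium pattern (n=1): 0.3730 : 0.6270
Convolve the two distributions (both contribute in 2-u steps):
  M: 0.03113813×0.3730 = 0.011615
  M+2: 0.03113813×0.6270 + 0.29064374×0.3730 = 0.127934
  M+4: 0.29064374×0.6270 + 0.67821813×0.3730 = 0.435209
  M+6: 0.67821813×0.6270 = 0.425243
Scale to base peak (0.435209) = 100: 2.7 : 29.4 : 100.0 : 97.7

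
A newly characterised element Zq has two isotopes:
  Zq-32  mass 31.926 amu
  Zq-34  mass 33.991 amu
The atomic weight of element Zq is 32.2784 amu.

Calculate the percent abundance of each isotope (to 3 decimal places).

With x = fraction of Zq-32 (so Zq-34 is 1 − x):
31.926·x + 33.991·(1 − x) = 32.2784
(31.926 − 33.991)·x = 32.2784 − 33.991
x = -1.7126 / -2.065 = 0.82935 → 82.935% Zq-32, 17.065% Zq-34.

Zq-32: 82.935%, Zq-34: 17.065%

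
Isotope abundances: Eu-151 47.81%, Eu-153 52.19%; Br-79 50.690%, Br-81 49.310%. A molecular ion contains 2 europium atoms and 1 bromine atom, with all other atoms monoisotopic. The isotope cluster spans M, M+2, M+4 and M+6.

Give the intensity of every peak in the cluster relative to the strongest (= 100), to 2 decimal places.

30.16 : 95.19 : 100.00 : 34.96

Europium pattern (n=2): 0.22857961 : 0.49904078 : 0.27237961
Bromine pattern (n=1): 0.5069 : 0.4931
Convolve the two distributions (both contribute in 2-u steps):
  M: 0.22857961×0.5069 = 0.115867
  M+2: 0.22857961×0.4931 + 0.49904078×0.5069 = 0.365676
  M+4: 0.49904078×0.4931 + 0.27237961×0.5069 = 0.384146
  M+6: 0.27237961×0.4931 = 0.134310
Scale to base peak (0.384146) = 100: 30.16 : 95.19 : 100.00 : 34.96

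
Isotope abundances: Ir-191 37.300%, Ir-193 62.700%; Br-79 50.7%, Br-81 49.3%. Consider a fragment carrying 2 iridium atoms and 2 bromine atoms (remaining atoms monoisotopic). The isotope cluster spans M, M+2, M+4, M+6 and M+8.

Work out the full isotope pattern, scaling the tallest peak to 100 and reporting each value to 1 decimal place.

Iridium pattern (n=2): 0.139129 : 0.467742 : 0.393129
Bromine pattern (n=2): 0.257049 : 0.499902 : 0.243049
Convolve the two distributions (both contribute in 2-u steps):
  M: 0.139129×0.257049 = 0.035763
  M+2: 0.139129×0.499902 + 0.467742×0.257049 = 0.189783
  M+4: 0.139129×0.243049 + 0.467742×0.499902 + 0.393129×0.257049 = 0.368694
  M+6: 0.467742×0.243049 + 0.393129×0.499902 = 0.310210
  M+8: 0.393129×0.243049 = 0.095550
Scale to base peak (0.368694) = 100: 9.7 : 51.5 : 100.0 : 84.1 : 25.9

9.7 : 51.5 : 100.0 : 84.1 : 25.9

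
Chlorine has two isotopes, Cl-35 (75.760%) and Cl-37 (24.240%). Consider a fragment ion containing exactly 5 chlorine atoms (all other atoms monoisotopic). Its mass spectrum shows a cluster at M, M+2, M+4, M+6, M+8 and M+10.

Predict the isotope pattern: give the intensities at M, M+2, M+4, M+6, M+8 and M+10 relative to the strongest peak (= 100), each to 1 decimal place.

62.5 : 100.0 : 64.0 : 20.5 : 3.3 : 0.2

The 5 Cl atoms are independent, so intensities follow the terms of (0.75760 + 0.24240)^5.
P(M) = 0.75760^5 = 0.249574
P(M+2) = 5 × 0.75760^4 × 0.24240^1 = 0.399266
P(M+4) = 10 × 0.75760^3 × 0.24240^2 = 0.255497
P(M+6) = 10 × 0.75760^2 × 0.24240^3 = 0.081748
P(M+8) = 5 × 0.75760^1 × 0.24240^4 = 0.013078
P(M+10) = 0.24240^5 = 0.000837
The M+2 peak is largest (0.399266); scaling to 100 gives 62.5 : 100.0 : 64.0 : 20.5 : 3.3 : 0.2.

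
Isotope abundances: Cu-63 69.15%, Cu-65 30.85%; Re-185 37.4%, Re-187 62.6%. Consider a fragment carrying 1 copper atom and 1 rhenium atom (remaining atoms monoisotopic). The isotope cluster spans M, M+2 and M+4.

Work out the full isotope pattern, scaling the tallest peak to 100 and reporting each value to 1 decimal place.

Copper pattern (n=1): 0.6915 : 0.3085
Rhenium pattern (n=1): 0.3740 : 0.6260
Convolve the two distributions (both contribute in 2-u steps):
  M: 0.6915×0.3740 = 0.258621
  M+2: 0.6915×0.6260 + 0.3085×0.3740 = 0.548258
  M+4: 0.3085×0.6260 = 0.193121
Scale to base peak (0.548258) = 100: 47.2 : 100.0 : 35.2

47.2 : 100.0 : 35.2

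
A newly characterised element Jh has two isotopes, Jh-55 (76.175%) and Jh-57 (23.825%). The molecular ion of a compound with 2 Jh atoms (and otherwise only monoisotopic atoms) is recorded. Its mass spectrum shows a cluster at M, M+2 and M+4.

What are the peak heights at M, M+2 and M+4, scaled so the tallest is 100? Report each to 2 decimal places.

Expanding (0.76175 + 0.23825)^2:
P(M) = 0.76175^2 = 0.580263
P(M+2) = 2 × 0.76175^1 × 0.23825^1 = 0.362974
P(M+4) = 0.23825^2 = 0.056763
The M peak is largest (0.580263); scaling to 100 gives 100.00 : 62.55 : 9.78.

100.00 : 62.55 : 9.78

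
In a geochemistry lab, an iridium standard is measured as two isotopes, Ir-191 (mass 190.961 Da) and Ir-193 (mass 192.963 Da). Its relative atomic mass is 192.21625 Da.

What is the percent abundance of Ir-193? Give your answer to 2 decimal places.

62.70%

With x = fraction of Ir-191 (so Ir-193 is 1 − x):
190.961·x + 192.963·(1 − x) = 192.21625
(190.961 − 192.963)·x = 192.21625 − 192.963
x = -0.74675 / -2.002 = 0.37300 → 37.30% Ir-191, 62.70% Ir-193.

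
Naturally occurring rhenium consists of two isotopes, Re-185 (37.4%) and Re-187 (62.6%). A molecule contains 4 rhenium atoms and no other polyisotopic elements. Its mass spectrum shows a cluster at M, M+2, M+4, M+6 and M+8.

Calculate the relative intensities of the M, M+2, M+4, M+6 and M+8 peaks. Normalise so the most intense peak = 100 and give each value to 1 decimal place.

The 4 Re atoms are independent, so intensities follow the terms of (0.374 + 0.626)^4.
P(M) = 0.374^4 = 0.019565
P(M+2) = 4 × 0.374^3 × 0.626^1 = 0.130993
P(M+4) = 6 × 0.374^2 × 0.626^2 = 0.328884
P(M+6) = 4 × 0.374^1 × 0.626^3 = 0.366990
P(M+8) = 0.626^4 = 0.153567
The M+6 peak is largest (0.366990); scaling to 100 gives 5.3 : 35.7 : 89.6 : 100.0 : 41.8.

5.3 : 35.7 : 89.6 : 100.0 : 41.8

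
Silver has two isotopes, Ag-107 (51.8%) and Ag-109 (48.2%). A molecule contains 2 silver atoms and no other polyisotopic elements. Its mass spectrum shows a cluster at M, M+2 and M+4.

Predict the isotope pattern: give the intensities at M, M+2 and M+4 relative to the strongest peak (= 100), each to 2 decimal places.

Each Ag atom is independently Ag-107 (p = 0.518) or Ag-109 (q = 0.482); the cluster is the binomial expansion (p + q)^2.
P(M) = 0.518^2 = 0.268324
P(M+2) = 2 × 0.518^1 × 0.482^1 = 0.499352
P(M+4) = 0.482^2 = 0.232324
The M+2 peak is largest (0.499352); scaling to 100 gives 53.73 : 100.00 : 46.53.

53.73 : 100.00 : 46.53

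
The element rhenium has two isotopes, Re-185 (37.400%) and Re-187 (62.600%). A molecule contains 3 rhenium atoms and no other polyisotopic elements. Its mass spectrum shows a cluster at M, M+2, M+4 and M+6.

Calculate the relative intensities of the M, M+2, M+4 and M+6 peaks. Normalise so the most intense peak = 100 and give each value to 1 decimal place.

The 3 Re atoms are independent, so intensities follow the terms of (0.37400 + 0.62600)^3.
P(M) = 0.37400^3 = 0.052314
P(M+2) = 3 × 0.37400^2 × 0.62600^1 = 0.262687
P(M+4) = 3 × 0.37400^1 × 0.62600^2 = 0.439685
P(M+6) = 0.62600^3 = 0.245314
The M+4 peak is largest (0.439685); scaling to 100 gives 11.9 : 59.7 : 100.0 : 55.8.

11.9 : 59.7 : 100.0 : 55.8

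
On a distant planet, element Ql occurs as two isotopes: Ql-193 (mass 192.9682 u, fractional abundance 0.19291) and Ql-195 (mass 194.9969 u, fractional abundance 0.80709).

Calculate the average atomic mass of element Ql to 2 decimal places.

Ar = Σ fᵢ·mᵢ = 0.19291 × 192.9682 + 0.80709 × 194.9969
= 37.22550 + 157.38005 = 194.60555 u

194.61 u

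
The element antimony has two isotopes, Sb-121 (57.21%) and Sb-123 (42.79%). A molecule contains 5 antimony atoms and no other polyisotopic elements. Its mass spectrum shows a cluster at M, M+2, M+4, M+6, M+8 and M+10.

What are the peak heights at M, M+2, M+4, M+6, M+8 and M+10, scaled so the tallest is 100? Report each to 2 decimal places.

Each Sb atom is independently Sb-121 (p = 0.5721) or Sb-123 (q = 0.4279); the cluster is the binomial expansion (p + q)^5.
P(M) = 0.5721^5 = 0.061286
P(M+2) = 5 × 0.5721^4 × 0.4279^1 = 0.229192
P(M+4) = 10 × 0.5721^3 × 0.4279^2 = 0.342847
P(M+6) = 10 × 0.5721^2 × 0.4279^3 = 0.256431
P(M+8) = 5 × 0.5721^1 × 0.4279^4 = 0.095898
P(M+10) = 0.4279^5 = 0.014345
The M+4 peak is largest (0.342847); scaling to 100 gives 17.88 : 66.85 : 100.00 : 74.79 : 27.97 : 4.18.

17.88 : 66.85 : 100.00 : 74.79 : 27.97 : 4.18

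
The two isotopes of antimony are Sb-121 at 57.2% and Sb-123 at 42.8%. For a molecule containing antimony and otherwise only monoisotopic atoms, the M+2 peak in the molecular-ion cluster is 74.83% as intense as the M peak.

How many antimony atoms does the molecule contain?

With n Sb atoms, P(M+2)/P(M) = C(n,1)·p^(n−1)q / p^n = n·q/p = n · 0.428/0.572.
n = 0.7483 × 0.572/0.428 = 1.00 ≈ 1

1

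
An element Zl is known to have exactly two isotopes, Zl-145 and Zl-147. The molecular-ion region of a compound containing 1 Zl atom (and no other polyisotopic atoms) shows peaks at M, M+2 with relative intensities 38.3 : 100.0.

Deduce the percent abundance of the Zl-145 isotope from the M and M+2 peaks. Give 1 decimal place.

27.7%

If p is the fraction of Zl that is Zl-145, then I(M+2)/I(M) = [C(1,1)·p^0·(1−p)] / p^1 = 1·(1−p)/p = 100.0/38.3 = 2.6110
(1−p)/p = 2.6110/1 = 2.6110  ⇒  p = 1/(1 + 2.6110) = 0.2769
Zl-145: 27.7%, Zl-147: 72.3%.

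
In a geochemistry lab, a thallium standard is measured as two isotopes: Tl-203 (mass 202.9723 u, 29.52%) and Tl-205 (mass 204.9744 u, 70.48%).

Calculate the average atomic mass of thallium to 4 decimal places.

204.3834 u

The abundance-weighted mean is 0.2952 × 202.9723 + 0.7048 × 204.9744
= 59.91742 + 144.46596 = 204.38338 u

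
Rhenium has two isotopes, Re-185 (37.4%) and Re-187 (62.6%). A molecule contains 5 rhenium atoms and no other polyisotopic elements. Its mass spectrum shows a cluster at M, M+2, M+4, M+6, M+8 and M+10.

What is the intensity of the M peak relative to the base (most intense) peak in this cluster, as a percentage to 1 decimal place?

Binomial terms of (0.374 + 0.626)^5: M 0.0073, M+2 0.0612, M+4 0.2050, M+6 0.3431, M+8 0.2872, M+10 0.0961 → M+6 is the base peak.
P(M+6) = C(5,3) × 0.374^2 × 0.626^3 = 10 × 0.139876 × 0.24531438 = 0.343136 (base)
P(M) = C(5,0) × 0.374^5 × 0.626^0 = 1 × 0.00731742 × 1.0000 = 0.007317
Relative intensity = 0.007317 / 0.343136 × 100 = 2.1

2.1%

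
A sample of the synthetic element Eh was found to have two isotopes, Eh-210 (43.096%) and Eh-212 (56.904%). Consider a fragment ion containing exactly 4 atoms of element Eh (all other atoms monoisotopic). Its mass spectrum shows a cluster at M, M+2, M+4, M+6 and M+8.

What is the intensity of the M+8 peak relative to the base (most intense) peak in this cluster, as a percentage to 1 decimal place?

29.1%

Binomial terms of (0.43096 + 0.56904)^4: M 0.0345, M+2 0.1822, M+4 0.3608, M+6 0.3176, M+8 0.1049 → M+4 is the base peak.
P(M+4) = C(4,2) × 0.43096^2 × 0.56904^2 = 6 × 0.18572652 × 0.32380652 = 0.360837 (base)
P(M+8) = C(4,4) × 0.43096^0 × 0.56904^4 = 1 × 1.0000 × 0.10485066 = 0.104851
Relative intensity = 0.104851 / 0.360837 × 100 = 29.1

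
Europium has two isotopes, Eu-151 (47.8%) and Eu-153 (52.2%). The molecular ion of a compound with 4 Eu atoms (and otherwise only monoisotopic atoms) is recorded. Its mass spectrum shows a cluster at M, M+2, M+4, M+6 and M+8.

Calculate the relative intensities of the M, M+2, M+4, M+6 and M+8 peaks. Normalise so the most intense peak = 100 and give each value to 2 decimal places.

The 4 Eu atoms are independent, so intensities follow the terms of (0.478 + 0.522)^4.
P(M) = 0.478^4 = 0.052205
P(M+2) = 4 × 0.478^3 × 0.522^1 = 0.228042
P(M+4) = 6 × 0.478^2 × 0.522^2 = 0.373549
P(M+6) = 4 × 0.478^1 × 0.522^3 = 0.271956
P(M+8) = 0.522^4 = 0.074248
The M+4 peak is largest (0.373549); scaling to 100 gives 13.98 : 61.05 : 100.00 : 72.80 : 19.88.

13.98 : 61.05 : 100.00 : 72.80 : 19.88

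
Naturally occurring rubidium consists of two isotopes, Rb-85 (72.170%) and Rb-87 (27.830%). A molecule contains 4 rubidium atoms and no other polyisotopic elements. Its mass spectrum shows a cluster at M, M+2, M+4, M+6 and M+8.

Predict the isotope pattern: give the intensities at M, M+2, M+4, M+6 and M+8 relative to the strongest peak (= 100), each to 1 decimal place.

Expanding (0.72170 + 0.27830)^4:
P(M) = 0.72170^4 = 0.271286
P(M+2) = 4 × 0.72170^3 × 0.27830^1 = 0.418450
P(M+4) = 6 × 0.72170^2 × 0.27830^2 = 0.242042
P(M+6) = 4 × 0.72170^1 × 0.27830^3 = 0.062224
P(M+8) = 0.27830^4 = 0.005999
The M+2 peak is largest (0.418450); scaling to 100 gives 64.8 : 100.0 : 57.8 : 14.9 : 1.4.

64.8 : 100.0 : 57.8 : 14.9 : 1.4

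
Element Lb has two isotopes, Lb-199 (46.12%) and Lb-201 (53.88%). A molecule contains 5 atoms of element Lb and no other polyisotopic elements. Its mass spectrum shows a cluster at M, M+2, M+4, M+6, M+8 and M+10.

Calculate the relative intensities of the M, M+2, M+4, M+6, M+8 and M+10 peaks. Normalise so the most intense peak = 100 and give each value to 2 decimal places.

Each Lb atom is independently Lb-199 (p = 0.4612) or Lb-201 (q = 0.5388); the cluster is the binomial expansion (p + q)^5.
P(M) = 0.4612^5 = 0.020866
P(M+2) = 5 × 0.4612^4 × 0.5388^1 = 0.121886
P(M+4) = 10 × 0.4612^3 × 0.5388^2 = 0.284789
P(M+6) = 10 × 0.4612^2 × 0.5388^3 = 0.332707
P(M+8) = 5 × 0.4612^1 × 0.5388^4 = 0.194343
P(M+10) = 0.5388^5 = 0.045409
The M+6 peak is largest (0.332707); scaling to 100 gives 6.27 : 36.63 : 85.60 : 100.00 : 58.41 : 13.65.

6.27 : 36.63 : 85.60 : 100.00 : 58.41 : 13.65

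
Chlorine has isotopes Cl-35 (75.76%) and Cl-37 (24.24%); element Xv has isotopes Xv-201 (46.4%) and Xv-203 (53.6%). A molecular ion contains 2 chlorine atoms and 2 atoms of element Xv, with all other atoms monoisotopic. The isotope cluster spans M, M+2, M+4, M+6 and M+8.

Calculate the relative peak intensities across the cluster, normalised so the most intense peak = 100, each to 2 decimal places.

Chlorine pattern (n=2): 0.57395776 : 0.36728448 : 0.05875776
Element Xv pattern (n=2): 0.215296 : 0.497408 : 0.287296
Convolve the two distributions (both contribute in 2-u steps):
  M: 0.57395776×0.215296 = 0.123571
  M+2: 0.57395776×0.497408 + 0.36728448×0.215296 = 0.364566
  M+4: 0.57395776×0.287296 + 0.36728448×0.497408 + 0.05875776×0.215296 = 0.360236
  M+6: 0.36728448×0.287296 + 0.05875776×0.497408 = 0.134746
  M+8: 0.05875776×0.287296 = 0.016881
Scale to base peak (0.364566) = 100: 33.90 : 100.00 : 98.81 : 36.96 : 4.63

33.90 : 100.00 : 98.81 : 36.96 : 4.63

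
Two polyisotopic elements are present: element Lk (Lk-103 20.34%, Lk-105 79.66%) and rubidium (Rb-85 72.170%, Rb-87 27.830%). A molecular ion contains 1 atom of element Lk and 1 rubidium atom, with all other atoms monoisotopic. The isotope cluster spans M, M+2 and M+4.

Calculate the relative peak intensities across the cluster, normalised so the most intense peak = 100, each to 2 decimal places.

Element Lk pattern (n=1): 0.2034 : 0.7966
Rubidium pattern (n=1): 0.7217 : 0.2783
Convolve the two distributions (both contribute in 2-u steps):
  M: 0.2034×0.7217 = 0.146794
  M+2: 0.2034×0.2783 + 0.7966×0.7217 = 0.631512
  M+4: 0.7966×0.2783 = 0.221694
Scale to base peak (0.631512) = 100: 23.24 : 100.00 : 35.11

23.24 : 100.00 : 35.11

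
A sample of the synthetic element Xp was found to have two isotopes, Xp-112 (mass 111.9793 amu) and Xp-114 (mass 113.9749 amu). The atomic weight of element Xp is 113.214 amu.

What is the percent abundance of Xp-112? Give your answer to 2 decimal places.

With x = fraction of Xp-112 (so Xp-114 is 1 − x):
111.9793·x + 113.9749·(1 − x) = 113.214
(111.9793 − 113.9749)·x = 113.214 − 113.9749
x = -0.7609 / -1.9956 = 0.38129 → 38.13% Xp-112, 61.87% Xp-114.

38.13%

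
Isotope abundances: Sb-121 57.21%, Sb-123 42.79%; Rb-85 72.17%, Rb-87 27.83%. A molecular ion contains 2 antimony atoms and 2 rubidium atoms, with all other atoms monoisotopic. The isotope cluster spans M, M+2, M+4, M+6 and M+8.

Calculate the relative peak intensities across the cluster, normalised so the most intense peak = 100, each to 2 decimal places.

44.11 : 100.00 : 82.12 : 28.84 : 3.67

Antimony pattern (n=2): 0.32729841 : 0.48960318 : 0.18309841
Rubidium pattern (n=2): 0.52085089 : 0.40169822 : 0.07745089
Convolve the two distributions (both contribute in 2-u steps):
  M: 0.32729841×0.52085089 = 0.170474
  M+2: 0.32729841×0.40169822 + 0.48960318×0.52085089 = 0.386485
  M+4: 0.32729841×0.07745089 + 0.48960318×0.40169822 + 0.18309841×0.52085089 = 0.317389
  M+6: 0.48960318×0.07745089 + 0.18309841×0.40169822 = 0.111471
  M+8: 0.18309841×0.07745089 = 0.014181
Scale to base peak (0.386485) = 100: 44.11 : 100.00 : 82.12 : 28.84 : 3.67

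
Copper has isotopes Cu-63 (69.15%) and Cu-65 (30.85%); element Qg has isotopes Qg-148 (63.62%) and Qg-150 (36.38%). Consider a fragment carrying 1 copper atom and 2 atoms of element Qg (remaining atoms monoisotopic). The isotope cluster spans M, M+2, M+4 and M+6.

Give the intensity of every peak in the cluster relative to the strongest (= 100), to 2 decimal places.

Copper pattern (n=1): 0.6915 : 0.3085
Element Qg pattern (n=2): 0.40475044 : 0.46289912 : 0.13235044
Convolve the two distributions (both contribute in 2-u steps):
  M: 0.6915×0.40475044 = 0.279885
  M+2: 0.6915×0.46289912 + 0.3085×0.40475044 = 0.444960
  M+4: 0.6915×0.13235044 + 0.3085×0.46289912 = 0.234325
  M+6: 0.3085×0.13235044 = 0.040830
Scale to base peak (0.444960) = 100: 62.90 : 100.00 : 52.66 : 9.18

62.90 : 100.00 : 52.66 : 9.18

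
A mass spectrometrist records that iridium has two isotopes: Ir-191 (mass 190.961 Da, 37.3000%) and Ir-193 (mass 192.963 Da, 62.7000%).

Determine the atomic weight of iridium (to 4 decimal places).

192.2163 Da

Weight each isotope mass by its fractional abundance: 0.373000 × 190.961 + 0.627000 × 192.963
= 71.22845 + 120.98780 = 192.21625 Da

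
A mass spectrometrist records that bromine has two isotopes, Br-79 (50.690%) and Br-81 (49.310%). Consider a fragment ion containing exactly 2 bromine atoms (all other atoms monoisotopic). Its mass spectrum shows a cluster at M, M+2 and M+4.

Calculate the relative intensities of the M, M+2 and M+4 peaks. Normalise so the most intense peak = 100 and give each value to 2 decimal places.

Each Br atom is independently Br-79 (p = 0.50690) or Br-81 (q = 0.49310); the cluster is the binomial expansion (p + q)^2.
P(M) = 0.50690^2 = 0.256948
P(M+2) = 2 × 0.50690^1 × 0.49310^1 = 0.499905
P(M+4) = 0.49310^2 = 0.243148
The M+2 peak is largest (0.499905); scaling to 100 gives 51.40 : 100.00 : 48.64.

51.40 : 100.00 : 48.64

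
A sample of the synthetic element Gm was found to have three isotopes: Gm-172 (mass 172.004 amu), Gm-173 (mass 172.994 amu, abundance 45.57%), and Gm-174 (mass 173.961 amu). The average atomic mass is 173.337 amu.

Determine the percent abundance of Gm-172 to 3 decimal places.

9.368%

Let x and y be the fractions of Gm-172 and Gm-174. Then x + y = 1 − 0.4557 = 0.5443 and 172.004x + 173.961y = 173.337 − 0.4557×172.994 = 94.5036342.
Substituting: 172.004x + 173.961(0.5443 − x) = 94.5036342
(172.004 − 173.961)x = -0.1833381  ⇒  x = 0.09368, y = 0.45062
Gm-172: 9.368%, Gm-174: 45.062%.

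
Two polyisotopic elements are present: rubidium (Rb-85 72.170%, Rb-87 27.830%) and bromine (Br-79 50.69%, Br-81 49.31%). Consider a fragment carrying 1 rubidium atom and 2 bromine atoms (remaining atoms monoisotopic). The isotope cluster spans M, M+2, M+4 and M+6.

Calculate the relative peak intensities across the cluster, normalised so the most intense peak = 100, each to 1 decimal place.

Rubidium pattern (n=1): 0.7217 : 0.2783
Bromine pattern (n=2): 0.25694761 : 0.49990478 : 0.24314761
Convolve the two distributions (both contribute in 2-u steps):
  M: 0.7217×0.25694761 = 0.185439
  M+2: 0.7217×0.49990478 + 0.2783×0.25694761 = 0.432290
  M+4: 0.7217×0.24314761 + 0.2783×0.49990478 = 0.314603
  M+6: 0.2783×0.24314761 = 0.067668
Scale to base peak (0.432290) = 100: 42.9 : 100.0 : 72.8 : 15.7

42.9 : 100.0 : 72.8 : 15.7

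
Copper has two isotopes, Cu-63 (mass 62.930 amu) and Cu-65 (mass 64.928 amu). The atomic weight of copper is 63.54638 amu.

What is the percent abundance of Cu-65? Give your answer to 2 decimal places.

With x = fraction of Cu-63 (so Cu-65 is 1 − x):
62.930·x + 64.928·(1 − x) = 63.54638
(62.930 − 64.928)·x = 63.54638 − 64.928
x = -1.38162 / -1.998 = 0.69150 → 69.15% Cu-63, 30.85% Cu-65.

30.85%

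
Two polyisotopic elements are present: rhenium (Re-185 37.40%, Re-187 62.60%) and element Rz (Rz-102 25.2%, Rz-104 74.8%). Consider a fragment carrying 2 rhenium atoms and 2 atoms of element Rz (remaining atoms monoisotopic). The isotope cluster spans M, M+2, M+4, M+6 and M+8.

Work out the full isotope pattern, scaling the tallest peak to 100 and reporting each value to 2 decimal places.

Rhenium pattern (n=2): 0.139876 : 0.468248 : 0.391876
Element Rz pattern (n=2): 0.063504 : 0.376992 : 0.559504
Convolve the two distributions (both contribute in 2-u steps):
  M: 0.139876×0.063504 = 0.008883
  M+2: 0.139876×0.376992 + 0.468248×0.063504 = 0.082468
  M+4: 0.139876×0.559504 + 0.468248×0.376992 + 0.391876×0.063504 = 0.279673
  M+6: 0.468248×0.559504 + 0.391876×0.376992 = 0.409721
  M+8: 0.391876×0.559504 = 0.219256
Scale to base peak (0.409721) = 100: 2.17 : 20.13 : 68.26 : 100.00 : 53.51

2.17 : 20.13 : 68.26 : 100.00 : 53.51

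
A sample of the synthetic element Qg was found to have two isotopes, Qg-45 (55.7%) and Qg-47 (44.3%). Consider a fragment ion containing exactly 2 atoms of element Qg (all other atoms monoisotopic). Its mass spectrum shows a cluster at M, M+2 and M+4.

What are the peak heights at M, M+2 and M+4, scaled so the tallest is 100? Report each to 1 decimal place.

Each Qg atom is independently Qg-45 (p = 0.557) or Qg-47 (q = 0.443); the cluster is the binomial expansion (p + q)^2.
P(M) = 0.557^2 = 0.310249
P(M+2) = 2 × 0.557^1 × 0.443^1 = 0.493502
P(M+4) = 0.443^2 = 0.196249
The M+2 peak is largest (0.493502); scaling to 100 gives 62.9 : 100.0 : 39.8.

62.9 : 100.0 : 39.8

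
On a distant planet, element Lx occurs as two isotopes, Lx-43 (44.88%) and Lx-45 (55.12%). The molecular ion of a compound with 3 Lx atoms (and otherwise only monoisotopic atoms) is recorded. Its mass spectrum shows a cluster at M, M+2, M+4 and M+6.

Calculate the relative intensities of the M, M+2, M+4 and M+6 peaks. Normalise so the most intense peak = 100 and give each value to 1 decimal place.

22.1 : 81.4 : 100.0 : 40.9

The 3 Lx atoms are independent, so intensities follow the terms of (0.4488 + 0.5512)^3.
P(M) = 0.4488^3 = 0.090398
P(M+2) = 3 × 0.4488^2 × 0.5512^1 = 0.333070
P(M+4) = 3 × 0.4488^1 × 0.5512^2 = 0.409065
P(M+6) = 0.5512^3 = 0.167466
The M+4 peak is largest (0.409065); scaling to 100 gives 22.1 : 81.4 : 100.0 : 40.9.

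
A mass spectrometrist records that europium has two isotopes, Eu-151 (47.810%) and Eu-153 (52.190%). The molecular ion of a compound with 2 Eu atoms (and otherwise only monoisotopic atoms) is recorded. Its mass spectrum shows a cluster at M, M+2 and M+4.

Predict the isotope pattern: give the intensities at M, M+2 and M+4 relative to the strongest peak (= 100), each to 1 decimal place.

The 2 Eu atoms are independent, so intensities follow the terms of (0.47810 + 0.52190)^2.
P(M) = 0.47810^2 = 0.228580
P(M+2) = 2 × 0.47810^1 × 0.52190^1 = 0.499041
P(M+4) = 0.52190^2 = 0.272380
The M+2 peak is largest (0.499041); scaling to 100 gives 45.8 : 100.0 : 54.6.

45.8 : 100.0 : 54.6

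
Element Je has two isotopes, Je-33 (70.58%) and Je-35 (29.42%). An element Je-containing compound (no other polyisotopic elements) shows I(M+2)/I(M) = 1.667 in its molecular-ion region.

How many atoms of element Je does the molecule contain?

4

For n independent Je atoms, I(M+2)/I(M) = n · (abundance Je-35) / (abundance Je-33) = n · 0.2942/0.7058.
n = 1.667 × 0.7058/0.2942 = 4.00 ≈ 4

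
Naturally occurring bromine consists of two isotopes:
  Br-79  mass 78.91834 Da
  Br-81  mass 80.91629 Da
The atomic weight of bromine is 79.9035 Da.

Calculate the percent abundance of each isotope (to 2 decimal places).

Writing the weighted mean with unknown fraction x of Br-79:
78.91834·x + 80.91629·(1 − x) = 79.9035
(78.91834 − 80.91629)·x = 79.9035 − 80.91629
x = -1.01279 / -1.99795 = 0.50691 → 50.69% Br-79, 49.31% Br-81.

Br-79: 50.69%, Br-81: 49.31%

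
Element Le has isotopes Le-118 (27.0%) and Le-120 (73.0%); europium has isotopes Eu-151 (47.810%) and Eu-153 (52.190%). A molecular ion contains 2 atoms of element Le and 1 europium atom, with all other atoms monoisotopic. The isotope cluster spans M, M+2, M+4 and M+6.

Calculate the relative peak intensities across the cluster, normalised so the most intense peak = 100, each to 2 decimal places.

Element Le pattern (n=2): 0.0729 : 0.3942 : 0.5329
Europium pattern (n=1): 0.4781 : 0.5219
Convolve the two distributions (both contribute in 2-u steps):
  M: 0.0729×0.4781 = 0.034853
  M+2: 0.0729×0.5219 + 0.3942×0.4781 = 0.226514
  M+4: 0.3942×0.5219 + 0.5329×0.4781 = 0.460512
  M+6: 0.5329×0.5219 = 0.278121
Scale to base peak (0.460512) = 100: 7.57 : 49.19 : 100.00 : 60.39

7.57 : 49.19 : 100.00 : 60.39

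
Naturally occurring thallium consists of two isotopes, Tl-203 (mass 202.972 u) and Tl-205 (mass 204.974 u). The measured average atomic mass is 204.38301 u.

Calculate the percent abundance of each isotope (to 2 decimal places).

Tl-203: 29.52%, Tl-205: 70.48%

Let x be the fractional abundance of Tl-203; then Tl-205 has abundance 1 − x.
202.972·x + 204.974·(1 − x) = 204.38301
(202.972 − 204.974)·x = 204.38301 − 204.974
x = -0.59099 / -2.002 = 0.29520 → 29.52% Tl-203, 70.48% Tl-205.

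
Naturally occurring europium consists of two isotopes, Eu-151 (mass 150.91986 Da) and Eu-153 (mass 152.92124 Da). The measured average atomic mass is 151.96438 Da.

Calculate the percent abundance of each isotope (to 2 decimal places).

Writing the weighted mean with unknown fraction x of Eu-151:
150.91986·x + 152.92124·(1 − x) = 151.96438
(150.91986 − 152.92124)·x = 151.96438 − 152.92124
x = -0.95686 / -2.00138 = 0.47810 → 47.81% Eu-151, 52.19% Eu-153.

Eu-151: 47.81%, Eu-153: 52.19%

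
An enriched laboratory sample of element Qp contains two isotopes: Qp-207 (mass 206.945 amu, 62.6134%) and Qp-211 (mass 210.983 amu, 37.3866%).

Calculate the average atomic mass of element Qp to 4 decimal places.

Ar = Σ fᵢ·mᵢ = 0.626134 × 206.945 + 0.373866 × 210.983
= 129.57530 + 78.87937 = 208.45467 amu

208.4547 amu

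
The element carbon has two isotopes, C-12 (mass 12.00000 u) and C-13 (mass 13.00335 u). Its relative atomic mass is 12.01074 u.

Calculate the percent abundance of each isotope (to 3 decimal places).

C-12: 98.930%, C-13: 1.070%

With x = fraction of C-12 (so C-13 is 1 − x):
12.00000·x + 13.00335·(1 − x) = 12.01074
(12.00000 − 13.00335)·x = 12.01074 − 13.00335
x = -0.99261 / -1.00335 = 0.98930 → 98.930% C-12, 1.070% C-13.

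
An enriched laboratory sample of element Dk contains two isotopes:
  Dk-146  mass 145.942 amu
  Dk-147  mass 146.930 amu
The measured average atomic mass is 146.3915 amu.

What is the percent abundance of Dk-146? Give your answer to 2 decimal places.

With x = fraction of Dk-146 (so Dk-147 is 1 − x):
145.942·x + 146.930·(1 − x) = 146.3915
(145.942 − 146.930)·x = 146.3915 − 146.930
x = -0.5385 / -0.988 = 0.54504 → 54.50% Dk-146, 45.50% Dk-147.

54.50%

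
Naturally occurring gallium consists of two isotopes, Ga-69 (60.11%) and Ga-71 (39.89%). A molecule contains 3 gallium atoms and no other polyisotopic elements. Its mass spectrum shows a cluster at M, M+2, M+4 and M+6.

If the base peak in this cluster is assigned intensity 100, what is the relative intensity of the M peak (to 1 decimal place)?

Term probabilities: M 0.2172, M+2 0.4324, M+4 0.2869, M+6 0.0635. Base peak = M+2.
P(M+2) = C(3,1) × 0.6011^2 × 0.3989^1 = 3 × 0.36132121 × 0.3989 = 0.432393 (base)
P(M) = C(3,0) × 0.6011^3 × 0.3989^0 = 1 × 0.21719018 × 1.0000 = 0.217190
Relative intensity = 0.217190 / 0.432393 × 100 = 50.2

50.2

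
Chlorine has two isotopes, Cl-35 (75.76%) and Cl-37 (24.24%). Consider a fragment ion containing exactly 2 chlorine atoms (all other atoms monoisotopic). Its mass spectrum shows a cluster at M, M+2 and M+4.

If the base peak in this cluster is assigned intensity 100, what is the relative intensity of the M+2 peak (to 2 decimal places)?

63.99

Binomial terms of (0.7576 + 0.2424)^2: M 0.5740, M+2 0.3673, M+4 0.0588 → M is the base peak.
P(M) = C(2,0) × 0.7576^2 × 0.2424^0 = 1 × 0.57395776 × 1.0000 = 0.573958 (base)
P(M+2) = C(2,1) × 0.7576^1 × 0.2424^1 = 2 × 0.7576 × 0.2424 = 0.367284
Relative intensity = 0.367284 / 0.573958 × 100 = 63.99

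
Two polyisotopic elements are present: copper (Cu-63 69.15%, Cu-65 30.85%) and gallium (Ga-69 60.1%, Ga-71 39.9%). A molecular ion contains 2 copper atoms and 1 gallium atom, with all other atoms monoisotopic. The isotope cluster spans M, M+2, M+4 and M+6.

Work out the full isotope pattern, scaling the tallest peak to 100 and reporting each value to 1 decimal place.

Copper pattern (n=2): 0.47817225 : 0.4266555 : 0.09517225
Gallium pattern (n=1): 0.6010 : 0.3990
Convolve the two distributions (both contribute in 2-u steps):
  M: 0.47817225×0.6010 = 0.287382
  M+2: 0.47817225×0.3990 + 0.4266555×0.6010 = 0.447211
  M+4: 0.4266555×0.3990 + 0.09517225×0.6010 = 0.227434
  M+6: 0.09517225×0.3990 = 0.037974
Scale to base peak (0.447211) = 100: 64.3 : 100.0 : 50.9 : 8.5

64.3 : 100.0 : 50.9 : 8.5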